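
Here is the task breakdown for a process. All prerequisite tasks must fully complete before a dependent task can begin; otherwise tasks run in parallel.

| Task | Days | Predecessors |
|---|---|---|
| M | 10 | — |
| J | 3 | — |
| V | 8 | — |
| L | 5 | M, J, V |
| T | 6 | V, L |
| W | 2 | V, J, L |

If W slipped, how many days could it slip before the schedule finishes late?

Critical path: M→L→T = 10+5+6 = 21, so the finish is 21 days.
W finishes as early as 17 and must finish by 21.
Slack of W = 19 − 15 = 4 days.

4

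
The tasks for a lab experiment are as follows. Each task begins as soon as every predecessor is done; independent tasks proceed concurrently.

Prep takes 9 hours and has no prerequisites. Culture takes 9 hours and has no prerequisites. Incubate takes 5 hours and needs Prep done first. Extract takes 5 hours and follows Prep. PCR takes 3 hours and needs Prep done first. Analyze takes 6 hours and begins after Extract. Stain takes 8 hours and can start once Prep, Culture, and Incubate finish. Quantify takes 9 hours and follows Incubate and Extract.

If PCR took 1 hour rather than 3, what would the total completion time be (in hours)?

23

Actual critical path: Prep→Incubate→Quantify = 9+5+9 = 23 ⇒ 23 hours.
PCR is off the critical path — its longest chain is 12 hours, giving 11 of slack.
That remains the longest chain; total 23 hours.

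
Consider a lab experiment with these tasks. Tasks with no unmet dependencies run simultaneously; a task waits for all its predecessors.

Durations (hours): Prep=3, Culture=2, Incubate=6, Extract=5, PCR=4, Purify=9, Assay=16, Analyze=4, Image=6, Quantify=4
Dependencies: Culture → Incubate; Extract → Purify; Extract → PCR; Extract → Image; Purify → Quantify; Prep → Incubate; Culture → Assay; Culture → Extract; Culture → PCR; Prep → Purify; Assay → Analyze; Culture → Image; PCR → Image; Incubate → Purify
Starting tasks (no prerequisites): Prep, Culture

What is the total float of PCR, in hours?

The longest chain is Prep→Incubate→Purify→Quantify = 3+6+9+4 = 22; overall finish 22 hours.
The longest chain containing PCR totals 17 hours.
Float = 22 − 17 = 5.

5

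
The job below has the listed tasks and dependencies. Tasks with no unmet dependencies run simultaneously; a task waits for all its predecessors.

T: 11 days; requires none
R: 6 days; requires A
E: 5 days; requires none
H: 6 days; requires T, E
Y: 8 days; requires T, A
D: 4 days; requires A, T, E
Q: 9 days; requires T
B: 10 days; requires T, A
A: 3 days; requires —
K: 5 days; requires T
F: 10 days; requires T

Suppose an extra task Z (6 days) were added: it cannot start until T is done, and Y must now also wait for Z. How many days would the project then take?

25

Originally the project takes 21 days.
With Z inserted, Y now waits for max(T, A, Z).
New critical path: T→Z→Y = 11+6+8 = 25 ⇒ 25 days.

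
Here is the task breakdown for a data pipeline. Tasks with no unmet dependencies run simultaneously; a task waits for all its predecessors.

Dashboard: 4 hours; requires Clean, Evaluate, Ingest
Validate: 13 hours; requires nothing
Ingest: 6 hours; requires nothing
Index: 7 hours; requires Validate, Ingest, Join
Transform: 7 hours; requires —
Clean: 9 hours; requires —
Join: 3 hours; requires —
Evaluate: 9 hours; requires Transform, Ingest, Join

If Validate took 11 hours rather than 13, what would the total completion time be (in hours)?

20

Critical path before the change: Validate→Index = 13+7 = 20 giving 20 hours.
Validate is on the critical path; changing it to 11 makes that path 18 hours.
Now Transform→Evaluate→Dashboard = 7+9+4 = 20 is longest, so the finish becomes 20 hours.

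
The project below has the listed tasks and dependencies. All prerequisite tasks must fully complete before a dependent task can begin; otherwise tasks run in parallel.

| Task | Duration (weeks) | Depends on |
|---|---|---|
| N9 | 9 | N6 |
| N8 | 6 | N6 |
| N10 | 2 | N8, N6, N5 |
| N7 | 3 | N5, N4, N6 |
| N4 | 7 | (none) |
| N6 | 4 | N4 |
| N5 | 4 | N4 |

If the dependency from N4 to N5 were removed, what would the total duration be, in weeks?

20

With the dependency in place, N4→N6→N9 = 7+4+9 = 20 sets the finish at 20 weeks.
Without N4→N5, N5's earliest start moves from 7 to 0.
The longest chain is now N4→N6→N9 = 7+4+9 = 20, so the schedule takes 20 weeks.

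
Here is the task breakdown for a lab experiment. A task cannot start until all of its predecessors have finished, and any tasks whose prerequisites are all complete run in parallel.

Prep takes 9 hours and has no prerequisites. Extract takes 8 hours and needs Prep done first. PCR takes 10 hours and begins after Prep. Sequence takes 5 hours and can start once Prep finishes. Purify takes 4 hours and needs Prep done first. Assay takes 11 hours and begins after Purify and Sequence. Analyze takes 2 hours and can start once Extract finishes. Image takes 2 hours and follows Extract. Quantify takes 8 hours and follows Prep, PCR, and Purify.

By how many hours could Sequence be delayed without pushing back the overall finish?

2

Prep→PCR→Quantify = 9+10+8 = 27 sets the makespan at 27 hours.
Longest path through Sequence: 25 hours (earliest finish 14, latest finish 16).
So Sequence can slip 16 − 14 = 2 hours.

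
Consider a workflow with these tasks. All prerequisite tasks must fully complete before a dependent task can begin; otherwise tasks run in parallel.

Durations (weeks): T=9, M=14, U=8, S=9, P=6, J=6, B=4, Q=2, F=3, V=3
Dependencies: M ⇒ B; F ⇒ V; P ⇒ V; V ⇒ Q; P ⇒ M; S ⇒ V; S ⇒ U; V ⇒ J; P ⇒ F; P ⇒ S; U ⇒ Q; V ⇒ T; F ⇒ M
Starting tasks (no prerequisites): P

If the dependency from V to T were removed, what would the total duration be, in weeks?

27

Before: longest chain P→S→V→T = 6+9+3+9 = 27, finish 27.
Without V→T, T's earliest start moves from 18 to 0.
The longest chain is now P→F→M→B = 6+3+14+4 = 27, so the project takes 27 weeks.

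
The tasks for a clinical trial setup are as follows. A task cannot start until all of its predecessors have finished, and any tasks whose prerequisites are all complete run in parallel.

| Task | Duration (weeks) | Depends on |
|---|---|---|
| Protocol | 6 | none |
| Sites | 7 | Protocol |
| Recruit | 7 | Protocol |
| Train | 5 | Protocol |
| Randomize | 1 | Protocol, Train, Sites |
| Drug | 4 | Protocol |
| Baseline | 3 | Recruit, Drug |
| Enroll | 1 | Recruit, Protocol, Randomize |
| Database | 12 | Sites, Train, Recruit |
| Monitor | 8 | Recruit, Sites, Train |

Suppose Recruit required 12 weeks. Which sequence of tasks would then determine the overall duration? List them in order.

Baseline: Protocol→Recruit→Database = 6+7+12 = 25 → 25 weeks.
Recruit lies on that path, so at 12 weeks the path becomes 30 weeks.
No other chain overtakes it, so the finish is 30 weeks.

Protocol, Recruit, Database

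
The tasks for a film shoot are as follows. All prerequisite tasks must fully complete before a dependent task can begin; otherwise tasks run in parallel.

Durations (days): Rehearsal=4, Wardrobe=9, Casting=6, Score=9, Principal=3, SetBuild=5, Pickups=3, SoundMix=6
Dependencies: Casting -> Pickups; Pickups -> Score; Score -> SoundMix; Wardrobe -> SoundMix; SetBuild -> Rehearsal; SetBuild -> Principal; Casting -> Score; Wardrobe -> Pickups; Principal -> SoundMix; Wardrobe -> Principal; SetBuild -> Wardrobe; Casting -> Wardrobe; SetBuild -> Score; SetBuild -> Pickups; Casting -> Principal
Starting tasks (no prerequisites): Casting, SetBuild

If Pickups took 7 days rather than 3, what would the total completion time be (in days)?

As given, the longest chain is Casting→Wardrobe→Pickups→Score→SoundMix = 6+9+3+9+6 = 33, so the finish is 33 days.
Since Pickups is critical, the +4 change carries straight to that chain (now 37 days).
That remains the longest chain; total 37 days.

37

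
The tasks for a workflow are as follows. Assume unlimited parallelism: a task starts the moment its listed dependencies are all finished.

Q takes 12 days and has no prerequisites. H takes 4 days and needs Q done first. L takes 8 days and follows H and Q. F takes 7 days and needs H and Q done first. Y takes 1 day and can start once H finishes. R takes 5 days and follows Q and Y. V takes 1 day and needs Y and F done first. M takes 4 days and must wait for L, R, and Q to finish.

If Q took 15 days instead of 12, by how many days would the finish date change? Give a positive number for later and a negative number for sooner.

3

Actual critical path: Q→H→L→M = 12+4+8+4 = 28 ⇒ 28 days.
Q is on the critical path; changing it to 15 makes that path 31 days.
The critical path is still Q→H→L→M; finish is now 31 days.
Change in finish: 31 − 28 = +3 days.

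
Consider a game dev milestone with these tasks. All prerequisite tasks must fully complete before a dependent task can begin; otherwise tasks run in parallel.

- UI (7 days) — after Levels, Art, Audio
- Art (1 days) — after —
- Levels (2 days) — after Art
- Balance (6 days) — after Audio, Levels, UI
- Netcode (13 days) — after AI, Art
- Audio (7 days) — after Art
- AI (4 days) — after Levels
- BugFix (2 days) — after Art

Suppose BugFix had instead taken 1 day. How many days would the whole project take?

21

As given, the longest chain is Art→Audio→UI→Balance = 1+7+7+6 = 21, so the finish is 21 days.
The longest path through BugFix is only 3 days, so BugFix has float 18.
No other chain overtakes it, so the finish is 21 days.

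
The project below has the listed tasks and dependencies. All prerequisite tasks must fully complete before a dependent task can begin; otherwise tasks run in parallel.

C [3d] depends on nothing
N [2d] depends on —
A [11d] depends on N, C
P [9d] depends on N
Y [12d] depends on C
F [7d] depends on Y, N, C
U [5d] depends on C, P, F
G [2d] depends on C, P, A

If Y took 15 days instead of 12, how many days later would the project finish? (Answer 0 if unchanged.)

Baseline: C→Y→F→U = 3+12+7+5 = 27 → 27 days.
Y is on the critical path; changing it to 15 makes that path 30 days.
That remains the longest chain; total 30 days.
Change in finish: 30 − 27 = +3 days.

3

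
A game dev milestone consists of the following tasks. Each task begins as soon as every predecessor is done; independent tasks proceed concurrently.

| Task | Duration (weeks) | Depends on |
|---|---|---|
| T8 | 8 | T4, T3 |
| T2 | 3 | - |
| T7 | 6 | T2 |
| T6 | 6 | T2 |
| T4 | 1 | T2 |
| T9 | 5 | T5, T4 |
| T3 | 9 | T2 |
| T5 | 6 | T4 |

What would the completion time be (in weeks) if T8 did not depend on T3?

15

Original critical path: T2→T3→T8 = 3+9+8 = 20 ⇒ 20 weeks.
Without T3→T8, T8's earliest start moves from 12 to 4.
New critical path: T2→T4→T5→T9 = 3+1+6+5 = 15 ⇒ 15 weeks.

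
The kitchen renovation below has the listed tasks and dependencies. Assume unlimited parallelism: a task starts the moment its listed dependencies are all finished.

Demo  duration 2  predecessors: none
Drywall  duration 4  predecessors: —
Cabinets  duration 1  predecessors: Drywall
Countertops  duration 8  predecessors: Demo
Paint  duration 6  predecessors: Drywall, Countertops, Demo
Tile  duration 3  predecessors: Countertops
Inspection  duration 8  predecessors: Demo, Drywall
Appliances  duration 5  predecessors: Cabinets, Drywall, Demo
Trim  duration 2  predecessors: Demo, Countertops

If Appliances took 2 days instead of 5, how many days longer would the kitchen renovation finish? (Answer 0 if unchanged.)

0

The binding path is Demo→Countertops→Paint = 2+8+6 = 16; finish at 16 days.
The longest path through Appliances is only 10 days, so Appliances has float 6.
No other chain overtakes it, so the finish is 16 days.
Change in finish: 16 − 16 = +0 days.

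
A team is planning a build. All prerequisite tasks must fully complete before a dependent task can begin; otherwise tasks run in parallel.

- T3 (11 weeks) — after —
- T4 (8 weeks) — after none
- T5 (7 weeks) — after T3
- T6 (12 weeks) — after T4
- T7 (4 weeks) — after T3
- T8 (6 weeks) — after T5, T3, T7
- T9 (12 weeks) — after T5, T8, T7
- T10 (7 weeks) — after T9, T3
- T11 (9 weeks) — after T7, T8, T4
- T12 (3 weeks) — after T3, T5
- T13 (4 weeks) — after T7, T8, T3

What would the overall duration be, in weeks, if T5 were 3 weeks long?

The binding path is T3→T5→T8→T9→T10 = 11+7+6+12+7 = 43; finish at 43 weeks.
T5 lies on that path, so at 3 weeks the path becomes 39 weeks.
Now T3→T7→T8→T9→T10 = 11+4+6+12+7 = 40 is longest, so the finish becomes 40 weeks.

40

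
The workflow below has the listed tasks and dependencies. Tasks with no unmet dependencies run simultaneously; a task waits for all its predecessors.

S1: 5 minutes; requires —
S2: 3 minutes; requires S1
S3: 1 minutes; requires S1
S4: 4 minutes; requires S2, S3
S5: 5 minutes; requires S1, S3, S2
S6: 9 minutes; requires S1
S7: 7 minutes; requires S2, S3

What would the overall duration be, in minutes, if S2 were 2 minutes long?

Critical path before the change: S1→S2→S7 = 5+3+7 = 15 giving 15 minutes.
S2 is on the critical path; changing it to 2 makes that path 14 minutes.
No other chain overtakes it, so the finish is 14 minutes.

14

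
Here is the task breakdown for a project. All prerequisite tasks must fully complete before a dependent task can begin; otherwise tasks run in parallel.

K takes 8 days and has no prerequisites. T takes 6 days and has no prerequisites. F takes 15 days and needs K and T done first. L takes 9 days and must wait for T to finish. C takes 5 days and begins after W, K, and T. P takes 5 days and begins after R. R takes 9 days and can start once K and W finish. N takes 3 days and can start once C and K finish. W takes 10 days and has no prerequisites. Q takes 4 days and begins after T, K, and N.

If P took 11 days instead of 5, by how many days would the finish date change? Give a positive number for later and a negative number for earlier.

6

Baseline: W→R→P = 10+9+5 = 24 → 24 days.
Since P is critical, the +6 change carries straight to that chain (now 30 days).
No other chain overtakes it, so the finish is 30 days.
Change in finish: 30 − 24 = +6 days.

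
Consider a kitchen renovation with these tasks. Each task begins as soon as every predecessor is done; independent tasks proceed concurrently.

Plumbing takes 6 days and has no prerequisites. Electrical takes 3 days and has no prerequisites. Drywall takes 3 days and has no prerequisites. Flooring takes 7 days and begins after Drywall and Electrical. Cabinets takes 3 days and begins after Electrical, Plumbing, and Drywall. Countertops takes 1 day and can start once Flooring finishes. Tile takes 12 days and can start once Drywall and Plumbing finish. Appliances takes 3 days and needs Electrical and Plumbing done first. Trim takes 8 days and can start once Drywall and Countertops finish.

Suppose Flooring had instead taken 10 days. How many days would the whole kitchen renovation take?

22

Critical path before the change: Electrical→Flooring→Countertops→Trim = 3+7+1+8 = 19 giving 19 days.
Flooring is on the critical path; changing it to 10 makes that path 22 days.
The critical path is still Electrical→Flooring→Countertops→Trim; finish is now 22 days.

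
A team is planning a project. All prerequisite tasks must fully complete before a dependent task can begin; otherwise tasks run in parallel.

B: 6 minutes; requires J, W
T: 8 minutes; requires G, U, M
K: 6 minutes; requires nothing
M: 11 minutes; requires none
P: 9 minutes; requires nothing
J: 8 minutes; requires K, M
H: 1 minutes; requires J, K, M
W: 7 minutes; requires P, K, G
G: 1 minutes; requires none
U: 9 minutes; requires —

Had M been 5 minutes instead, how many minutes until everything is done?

Baseline: M→J→B = 11+8+6 = 25 → 25 minutes.
M is on the critical path; changing it to 5 makes that path 19 minutes.
New critical path: P→W→B = 9+7+6 = 22 ⇒ 22 minutes.

22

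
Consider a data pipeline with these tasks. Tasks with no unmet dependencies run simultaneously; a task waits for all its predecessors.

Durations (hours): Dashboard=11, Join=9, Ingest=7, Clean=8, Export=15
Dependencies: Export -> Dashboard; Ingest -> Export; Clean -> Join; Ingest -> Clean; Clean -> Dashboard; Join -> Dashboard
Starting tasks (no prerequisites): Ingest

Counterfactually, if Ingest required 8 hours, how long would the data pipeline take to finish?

36

Actual critical path: Ingest→Clean→Join→Dashboard = 7+8+9+11 = 35 ⇒ 35 hours.
Ingest lies on that path, so at 8 hours the path becomes 36 hours.
The critical path is still Ingest→Clean→Join→Dashboard; finish is now 36 hours.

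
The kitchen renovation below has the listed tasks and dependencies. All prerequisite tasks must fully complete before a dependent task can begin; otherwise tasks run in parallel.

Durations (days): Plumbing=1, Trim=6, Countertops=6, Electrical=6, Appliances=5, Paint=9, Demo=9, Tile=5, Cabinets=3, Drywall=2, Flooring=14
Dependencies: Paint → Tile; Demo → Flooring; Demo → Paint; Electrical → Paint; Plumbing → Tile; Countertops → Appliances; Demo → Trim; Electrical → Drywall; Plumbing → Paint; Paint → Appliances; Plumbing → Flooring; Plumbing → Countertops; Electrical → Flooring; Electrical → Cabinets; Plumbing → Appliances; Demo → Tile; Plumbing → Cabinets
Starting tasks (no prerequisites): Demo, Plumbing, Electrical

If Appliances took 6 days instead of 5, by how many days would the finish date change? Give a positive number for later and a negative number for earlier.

1

Critical path before the change: Demo→Paint→Appliances = 9+9+5 = 23 giving 23 days.
Appliances is on the critical path; changing it to 6 makes that path 24 days.
No other chain overtakes it, so the finish is 24 days.
Change in finish: 24 − 23 = +1 days.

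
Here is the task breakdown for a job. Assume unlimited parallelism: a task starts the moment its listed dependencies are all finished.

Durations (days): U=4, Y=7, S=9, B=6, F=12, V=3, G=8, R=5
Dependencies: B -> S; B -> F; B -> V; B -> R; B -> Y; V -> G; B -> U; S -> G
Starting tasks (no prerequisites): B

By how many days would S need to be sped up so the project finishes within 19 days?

Current finish: 23 days; target: 19.
S is on every critical path, so each day cut from S cuts the finish by one (this holds down to a finish of 18).
Need 23 − 19 = 4 days off S → S becomes 5 days, finish becomes 19.

4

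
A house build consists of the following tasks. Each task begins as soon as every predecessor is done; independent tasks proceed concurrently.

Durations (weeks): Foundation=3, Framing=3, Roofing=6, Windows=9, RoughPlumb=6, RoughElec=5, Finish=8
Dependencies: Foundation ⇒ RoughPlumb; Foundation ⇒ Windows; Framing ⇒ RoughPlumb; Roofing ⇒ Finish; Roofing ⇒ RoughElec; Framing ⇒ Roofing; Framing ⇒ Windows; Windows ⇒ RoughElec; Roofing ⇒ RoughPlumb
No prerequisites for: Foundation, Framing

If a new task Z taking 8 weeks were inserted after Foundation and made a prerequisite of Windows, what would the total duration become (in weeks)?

Originally the project takes 17 weeks.
With Z inserted, Windows now waits for max(Framing, Foundation, Z).
New critical path: Foundation→Z→Windows→RoughElec = 3+8+9+5 = 25 ⇒ 25 weeks.

25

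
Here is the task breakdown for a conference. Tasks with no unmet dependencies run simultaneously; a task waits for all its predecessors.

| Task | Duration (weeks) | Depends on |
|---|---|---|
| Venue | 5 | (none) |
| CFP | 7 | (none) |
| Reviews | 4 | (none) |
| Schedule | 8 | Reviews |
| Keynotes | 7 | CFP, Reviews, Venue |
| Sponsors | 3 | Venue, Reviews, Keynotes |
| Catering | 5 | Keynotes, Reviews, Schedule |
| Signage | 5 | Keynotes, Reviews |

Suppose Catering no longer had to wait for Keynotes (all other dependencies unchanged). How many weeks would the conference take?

Before: longest chain CFP→Keynotes→Catering = 7+7+5 = 19, finish 19.
Without Keynotes→Catering, Catering's earliest start moves from 14 to 12.
New critical path: CFP→Keynotes→Signage = 7+7+5 = 19 ⇒ 19 weeks.

19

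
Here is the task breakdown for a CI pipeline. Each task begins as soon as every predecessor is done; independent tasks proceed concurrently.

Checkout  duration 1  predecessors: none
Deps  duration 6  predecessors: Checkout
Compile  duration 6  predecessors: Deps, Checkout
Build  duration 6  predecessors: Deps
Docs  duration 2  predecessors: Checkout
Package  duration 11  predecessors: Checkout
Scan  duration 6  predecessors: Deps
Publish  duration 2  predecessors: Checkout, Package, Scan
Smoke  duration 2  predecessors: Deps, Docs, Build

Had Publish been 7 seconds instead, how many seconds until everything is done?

As given, the longest chain is Checkout→Deps→Scan→Publish = 1+6+6+2 = 15, so the finish is 15 seconds.
Publish is on the critical path; changing it to 7 makes that path 20 seconds.
The critical path is still Checkout→Deps→Scan→Publish; finish is now 20 seconds.

20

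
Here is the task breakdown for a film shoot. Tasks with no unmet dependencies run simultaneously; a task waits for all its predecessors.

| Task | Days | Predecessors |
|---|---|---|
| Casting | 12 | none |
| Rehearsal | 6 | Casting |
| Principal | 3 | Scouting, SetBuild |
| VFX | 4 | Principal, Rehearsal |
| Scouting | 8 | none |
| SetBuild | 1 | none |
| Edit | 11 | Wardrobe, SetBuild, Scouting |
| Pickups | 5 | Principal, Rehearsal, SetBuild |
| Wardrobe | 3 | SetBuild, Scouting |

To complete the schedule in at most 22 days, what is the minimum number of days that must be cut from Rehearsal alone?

Current finish: 23 days; target: 22.
Rehearsal is on every critical path, so each day cut from Rehearsal cuts the finish by one (this holds down to a finish of 22).
Need 23 − 22 = 1 day off Rehearsal → Rehearsal becomes 5 days, finish becomes 22.

1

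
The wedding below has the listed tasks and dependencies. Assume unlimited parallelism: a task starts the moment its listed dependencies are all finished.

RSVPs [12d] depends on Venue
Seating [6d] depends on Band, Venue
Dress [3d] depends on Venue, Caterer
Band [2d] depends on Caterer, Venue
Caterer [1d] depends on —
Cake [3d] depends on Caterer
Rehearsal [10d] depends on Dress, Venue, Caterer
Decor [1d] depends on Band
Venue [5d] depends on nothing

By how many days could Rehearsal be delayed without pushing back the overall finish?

0

The longest chain is Venue→Dress→Rehearsal = 5+3+10 = 18; overall finish 18 days.
Longest path through Rehearsal: 18 days (earliest finish 18, latest finish 18).
Float = 18 − 18 = 0.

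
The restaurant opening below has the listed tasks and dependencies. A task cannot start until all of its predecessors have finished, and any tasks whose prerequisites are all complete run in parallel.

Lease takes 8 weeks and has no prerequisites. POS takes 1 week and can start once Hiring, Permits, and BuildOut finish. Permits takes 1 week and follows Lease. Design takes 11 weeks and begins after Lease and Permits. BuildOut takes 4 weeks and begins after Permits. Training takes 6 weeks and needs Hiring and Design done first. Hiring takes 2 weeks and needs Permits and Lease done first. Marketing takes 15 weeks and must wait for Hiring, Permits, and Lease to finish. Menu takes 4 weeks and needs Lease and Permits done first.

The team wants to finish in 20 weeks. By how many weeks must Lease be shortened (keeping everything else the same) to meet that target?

Current finish: 26 weeks; target: 20.
Lease is on every critical path, so each week cut from Lease cuts the finish by one (this holds down to a finish of 19).
Need 26 − 20 = 6 weeks off Lease → Lease becomes 2 weeks, finish becomes 20.

6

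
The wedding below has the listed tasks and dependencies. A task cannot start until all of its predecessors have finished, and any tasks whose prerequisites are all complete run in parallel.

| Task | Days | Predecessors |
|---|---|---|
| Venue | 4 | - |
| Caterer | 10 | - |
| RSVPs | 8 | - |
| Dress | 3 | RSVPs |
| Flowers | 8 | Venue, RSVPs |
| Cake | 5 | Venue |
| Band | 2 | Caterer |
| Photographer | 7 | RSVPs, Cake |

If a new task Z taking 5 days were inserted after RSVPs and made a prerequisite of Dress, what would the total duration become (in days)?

Originally the project takes 16 days.
With Z inserted, Dress now waits for max(RSVPs, Z).
New critical path: Venue→Cake→Photographer = 4+5+7 = 16 ⇒ 16 days.

16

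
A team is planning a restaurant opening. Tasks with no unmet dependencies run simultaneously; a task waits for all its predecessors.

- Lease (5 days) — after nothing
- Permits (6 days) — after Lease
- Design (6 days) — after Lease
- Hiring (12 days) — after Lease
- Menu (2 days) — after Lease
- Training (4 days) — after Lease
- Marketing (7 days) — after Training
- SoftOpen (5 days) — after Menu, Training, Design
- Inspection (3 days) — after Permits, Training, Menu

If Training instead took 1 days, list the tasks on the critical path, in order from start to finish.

Lease, Hiring

The binding path is Lease→Hiring = 5+12 = 17; finish at 17 days.
The longest path through Training is only 16 days, so Training has float 1.
No other chain overtakes it, so the finish is 17 days.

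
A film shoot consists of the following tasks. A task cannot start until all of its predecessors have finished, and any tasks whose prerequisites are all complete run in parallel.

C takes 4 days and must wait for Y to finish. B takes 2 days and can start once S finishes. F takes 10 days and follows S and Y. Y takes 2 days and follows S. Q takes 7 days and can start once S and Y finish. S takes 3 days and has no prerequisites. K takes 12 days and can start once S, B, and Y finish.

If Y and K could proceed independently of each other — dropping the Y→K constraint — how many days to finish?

Before: longest chain S→B→K = 3+2+12 = 17, finish 17.
Dropping Y→K doesn't change K's earliest start (5); another predecessor still binds.
After: S→B→K = 3+2+12 = 17 → 17 days.

17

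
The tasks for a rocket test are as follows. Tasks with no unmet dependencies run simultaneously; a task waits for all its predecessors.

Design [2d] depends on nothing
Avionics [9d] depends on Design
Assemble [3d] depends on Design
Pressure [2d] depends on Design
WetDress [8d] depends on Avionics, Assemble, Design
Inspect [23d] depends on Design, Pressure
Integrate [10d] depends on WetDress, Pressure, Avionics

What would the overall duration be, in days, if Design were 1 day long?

28

The binding path is Design→Avionics→WetDress→Integrate = 2+9+8+10 = 29; finish at 29 days.
Since Design is critical, the -1 change carries straight to that chain (now 28 days).
No other chain overtakes it, so the finish is 28 days.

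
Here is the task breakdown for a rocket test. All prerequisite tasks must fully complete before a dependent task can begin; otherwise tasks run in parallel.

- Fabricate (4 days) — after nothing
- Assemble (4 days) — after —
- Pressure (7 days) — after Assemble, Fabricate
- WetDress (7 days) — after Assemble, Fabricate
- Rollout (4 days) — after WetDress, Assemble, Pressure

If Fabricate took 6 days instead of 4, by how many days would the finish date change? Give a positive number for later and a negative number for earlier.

2

Baseline: Fabricate→Pressure→Rollout = 4+7+4 = 15 → 15 days.
Since Fabricate is critical, the +2 change carries straight to that chain (now 17 days).
The critical path is still Fabricate→Pressure→Rollout; finish is now 17 days.
Change in finish: 17 − 15 = +2 days.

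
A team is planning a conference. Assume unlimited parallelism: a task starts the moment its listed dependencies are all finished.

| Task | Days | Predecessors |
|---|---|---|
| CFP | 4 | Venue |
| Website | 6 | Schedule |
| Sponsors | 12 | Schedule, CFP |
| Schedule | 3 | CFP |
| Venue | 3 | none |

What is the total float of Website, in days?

Venue→CFP→Schedule→Sponsors = 3+4+3+12 = 22 sets the makespan at 22 days.
The longest chain containing Website totals 16 days.
Slack of Website = 16 − 10 = 6 days.

6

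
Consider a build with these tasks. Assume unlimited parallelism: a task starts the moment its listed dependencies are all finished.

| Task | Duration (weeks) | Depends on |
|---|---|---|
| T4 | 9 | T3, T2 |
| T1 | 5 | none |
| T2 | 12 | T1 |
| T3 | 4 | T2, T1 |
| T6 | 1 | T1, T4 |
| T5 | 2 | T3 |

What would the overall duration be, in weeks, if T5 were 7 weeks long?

As given, the longest chain is T1→T2→T3→T4→T6 = 5+12+4+9+1 = 31, so the finish is 31 weeks.
T5 is off the critical path — its longest chain is 23 weeks, giving 8 of slack.
That remains the longest chain; total 31 weeks.

31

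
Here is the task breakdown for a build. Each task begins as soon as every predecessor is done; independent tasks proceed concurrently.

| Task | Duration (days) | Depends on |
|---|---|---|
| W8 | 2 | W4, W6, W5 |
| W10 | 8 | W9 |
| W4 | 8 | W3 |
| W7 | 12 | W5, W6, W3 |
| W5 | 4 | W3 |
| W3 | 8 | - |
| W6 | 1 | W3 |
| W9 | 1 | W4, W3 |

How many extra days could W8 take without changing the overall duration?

W3→W4→W9→W10 = 8+8+1+8 = 25 sets the makespan at 25 days.
The longest chain containing W8 totals 18 days.
Float = 25 − 18 = 7.

7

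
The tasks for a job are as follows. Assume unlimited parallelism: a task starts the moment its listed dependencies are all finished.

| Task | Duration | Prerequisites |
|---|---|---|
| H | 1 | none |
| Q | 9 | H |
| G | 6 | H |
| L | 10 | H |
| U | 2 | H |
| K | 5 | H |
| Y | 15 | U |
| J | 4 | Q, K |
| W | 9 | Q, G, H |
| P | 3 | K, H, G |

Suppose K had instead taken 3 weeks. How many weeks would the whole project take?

19

The binding path is H→Q→W = 1+9+9 = 19; finish at 19 weeks.
K is off the critical path — its longest chain is 10 weeks, giving 9 of slack.
The critical path is still H→Q→W; finish is now 19 weeks.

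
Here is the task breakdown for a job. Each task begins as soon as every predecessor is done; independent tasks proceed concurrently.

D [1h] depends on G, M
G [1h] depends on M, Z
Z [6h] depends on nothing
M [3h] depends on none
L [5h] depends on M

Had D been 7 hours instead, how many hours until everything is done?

The binding path is Z→G→D = 6+1+1 = 8; finish at 8 hours.
D lies on that path, so at 7 hours the path becomes 14 hours.
No other chain overtakes it, so the finish is 14 hours.

14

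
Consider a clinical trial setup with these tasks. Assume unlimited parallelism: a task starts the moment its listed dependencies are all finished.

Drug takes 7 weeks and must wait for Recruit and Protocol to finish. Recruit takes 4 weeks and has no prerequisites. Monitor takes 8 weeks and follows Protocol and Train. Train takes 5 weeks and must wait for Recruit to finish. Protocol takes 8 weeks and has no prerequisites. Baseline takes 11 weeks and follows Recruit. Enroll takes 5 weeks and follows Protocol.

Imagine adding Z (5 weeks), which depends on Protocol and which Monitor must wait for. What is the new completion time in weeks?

Originally the job takes 17 weeks.
With Z inserted, Monitor now waits for max(Protocol, Train, Z).
New critical path: Protocol→Z→Monitor = 8+5+8 = 21 ⇒ 21 weeks.

21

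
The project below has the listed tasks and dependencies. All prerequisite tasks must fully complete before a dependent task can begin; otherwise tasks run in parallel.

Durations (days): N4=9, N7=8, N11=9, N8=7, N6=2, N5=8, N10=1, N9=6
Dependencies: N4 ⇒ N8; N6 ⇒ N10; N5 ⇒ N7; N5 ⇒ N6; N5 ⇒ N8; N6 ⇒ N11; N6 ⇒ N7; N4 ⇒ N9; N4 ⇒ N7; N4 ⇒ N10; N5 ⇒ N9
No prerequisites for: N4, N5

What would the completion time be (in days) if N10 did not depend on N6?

Before: longest chain N5→N6→N11 = 8+2+9 = 19, finish 19.
Without N6→N10, N10's earliest start moves from 10 to 9.
After: N5→N6→N11 = 8+2+9 = 19 → 19 days.

19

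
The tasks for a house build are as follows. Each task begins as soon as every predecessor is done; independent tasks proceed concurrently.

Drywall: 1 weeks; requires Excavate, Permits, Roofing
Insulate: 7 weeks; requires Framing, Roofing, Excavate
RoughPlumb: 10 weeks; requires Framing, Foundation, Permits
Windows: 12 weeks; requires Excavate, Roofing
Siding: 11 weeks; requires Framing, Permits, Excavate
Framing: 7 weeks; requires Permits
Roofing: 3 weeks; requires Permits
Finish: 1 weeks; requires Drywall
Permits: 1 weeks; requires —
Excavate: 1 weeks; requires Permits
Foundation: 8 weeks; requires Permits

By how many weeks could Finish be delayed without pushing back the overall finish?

13

Permits→Foundation→RoughPlumb = 1+8+10 = 19 sets the makespan at 19 weeks.
The longest chain containing Finish totals 6 weeks.
So Finish can slip 19 − 6 = 13 weeks.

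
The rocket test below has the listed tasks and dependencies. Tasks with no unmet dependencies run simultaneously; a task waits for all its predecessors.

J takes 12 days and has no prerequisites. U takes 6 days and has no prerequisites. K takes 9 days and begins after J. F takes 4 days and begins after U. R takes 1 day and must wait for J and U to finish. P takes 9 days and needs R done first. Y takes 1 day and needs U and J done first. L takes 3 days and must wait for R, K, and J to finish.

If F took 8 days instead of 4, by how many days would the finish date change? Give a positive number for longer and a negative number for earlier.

0

Actual critical path: J→K→L = 12+9+3 = 24 ⇒ 24 days.
F has 14 days of float (longest path through it is 10).
The critical path is still J→K→L; finish is now 24 days.
Change in finish: 24 − 24 = +0 days.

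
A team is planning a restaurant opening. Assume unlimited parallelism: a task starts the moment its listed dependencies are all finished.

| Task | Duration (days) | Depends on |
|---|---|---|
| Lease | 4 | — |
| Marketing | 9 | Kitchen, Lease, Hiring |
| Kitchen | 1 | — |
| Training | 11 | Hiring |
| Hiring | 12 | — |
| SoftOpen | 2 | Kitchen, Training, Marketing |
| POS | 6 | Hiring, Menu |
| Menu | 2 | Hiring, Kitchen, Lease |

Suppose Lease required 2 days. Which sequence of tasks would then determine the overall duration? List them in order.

Actual critical path: Hiring→Training→SoftOpen = 12+11+2 = 25 ⇒ 25 days.
The longest path through Lease is only 15 days, so Lease has float 10.
The critical path is still Hiring→Training→SoftOpen; finish is now 25 days.

Hiring, Training, SoftOpen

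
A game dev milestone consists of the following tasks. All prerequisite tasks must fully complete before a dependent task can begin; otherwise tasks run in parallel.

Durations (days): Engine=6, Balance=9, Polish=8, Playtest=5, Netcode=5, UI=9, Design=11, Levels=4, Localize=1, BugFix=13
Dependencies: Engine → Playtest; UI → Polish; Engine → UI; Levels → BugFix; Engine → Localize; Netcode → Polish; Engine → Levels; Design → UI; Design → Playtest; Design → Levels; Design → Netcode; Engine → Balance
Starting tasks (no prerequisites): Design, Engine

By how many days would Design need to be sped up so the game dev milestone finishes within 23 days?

Current finish: 28 days; target: 23.
Design is on every critical path, so each day cut from Design cuts the finish by one (this holds down to a finish of 23).
Need 28 − 23 = 5 days off Design → Design becomes 6 days, finish becomes 23.

5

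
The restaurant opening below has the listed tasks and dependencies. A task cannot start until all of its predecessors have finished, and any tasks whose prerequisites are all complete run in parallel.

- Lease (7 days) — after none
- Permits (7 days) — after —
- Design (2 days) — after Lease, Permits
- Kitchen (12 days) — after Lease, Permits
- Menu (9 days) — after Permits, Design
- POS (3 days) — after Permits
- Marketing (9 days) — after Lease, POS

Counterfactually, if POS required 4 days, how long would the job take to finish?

Critical path before the change: Permits→POS→Marketing = 7+3+9 = 19 giving 19 days.
Since POS is critical, the +1 change carries straight to that chain (now 20 days).
That remains the longest chain; total 20 days.

20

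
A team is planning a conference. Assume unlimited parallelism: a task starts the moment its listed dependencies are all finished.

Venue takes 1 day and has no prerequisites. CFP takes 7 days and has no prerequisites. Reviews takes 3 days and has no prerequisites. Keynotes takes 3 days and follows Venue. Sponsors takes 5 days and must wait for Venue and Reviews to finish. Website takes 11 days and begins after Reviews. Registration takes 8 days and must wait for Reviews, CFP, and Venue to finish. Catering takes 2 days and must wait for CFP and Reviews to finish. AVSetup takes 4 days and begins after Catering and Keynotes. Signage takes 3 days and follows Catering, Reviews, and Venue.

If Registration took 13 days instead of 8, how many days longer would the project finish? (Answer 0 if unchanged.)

5

Actual critical path: CFP→Registration = 7+8 = 15 ⇒ 15 days.
Since Registration is critical, the +5 change carries straight to that chain (now 20 days).
The critical path is still CFP→Registration; finish is now 20 days.
Change in finish: 20 − 15 = +5 days.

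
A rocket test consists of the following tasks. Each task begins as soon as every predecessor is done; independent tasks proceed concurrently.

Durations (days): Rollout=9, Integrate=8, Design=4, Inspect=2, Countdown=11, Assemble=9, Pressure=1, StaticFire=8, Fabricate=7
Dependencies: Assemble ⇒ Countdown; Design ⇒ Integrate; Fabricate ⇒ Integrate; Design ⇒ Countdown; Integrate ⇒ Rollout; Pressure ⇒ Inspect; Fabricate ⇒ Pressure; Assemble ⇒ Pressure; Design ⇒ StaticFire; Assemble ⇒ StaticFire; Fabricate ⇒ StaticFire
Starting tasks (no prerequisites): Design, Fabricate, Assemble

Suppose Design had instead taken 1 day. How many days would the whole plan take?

24

Actual critical path: Fabricate→Integrate→Rollout = 7+8+9 = 24 ⇒ 24 days.
Design has 3 days of float (longest path through it is 21).
No other chain overtakes it, so the finish is 24 days.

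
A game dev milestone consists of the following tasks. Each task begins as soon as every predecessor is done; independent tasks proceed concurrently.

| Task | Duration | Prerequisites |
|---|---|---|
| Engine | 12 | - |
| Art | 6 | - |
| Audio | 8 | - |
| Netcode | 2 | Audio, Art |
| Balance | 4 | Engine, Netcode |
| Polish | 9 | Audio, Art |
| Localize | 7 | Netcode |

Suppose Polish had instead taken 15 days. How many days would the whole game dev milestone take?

23

As given, the longest chain is Audio→Polish = 8+9 = 17, so the finish is 17 days.
Polish lies on that path, so at 15 days the path becomes 23 days.
The critical path is still Audio→Polish; finish is now 23 days.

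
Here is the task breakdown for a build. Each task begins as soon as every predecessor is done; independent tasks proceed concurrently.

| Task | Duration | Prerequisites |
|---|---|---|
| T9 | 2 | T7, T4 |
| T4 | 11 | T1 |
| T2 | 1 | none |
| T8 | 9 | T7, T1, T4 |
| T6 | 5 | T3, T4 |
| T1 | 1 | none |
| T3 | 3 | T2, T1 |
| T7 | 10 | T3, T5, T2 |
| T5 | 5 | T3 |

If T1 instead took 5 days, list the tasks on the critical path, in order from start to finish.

Baseline: T1→T3→T5→T7→T8 = 1+3+5+10+9 = 28 → 28 days.
Since T1 is critical, the +4 change carries straight to that chain (now 32 days).
That remains the longest chain; total 32 days.

T1, T3, T5, T7, T8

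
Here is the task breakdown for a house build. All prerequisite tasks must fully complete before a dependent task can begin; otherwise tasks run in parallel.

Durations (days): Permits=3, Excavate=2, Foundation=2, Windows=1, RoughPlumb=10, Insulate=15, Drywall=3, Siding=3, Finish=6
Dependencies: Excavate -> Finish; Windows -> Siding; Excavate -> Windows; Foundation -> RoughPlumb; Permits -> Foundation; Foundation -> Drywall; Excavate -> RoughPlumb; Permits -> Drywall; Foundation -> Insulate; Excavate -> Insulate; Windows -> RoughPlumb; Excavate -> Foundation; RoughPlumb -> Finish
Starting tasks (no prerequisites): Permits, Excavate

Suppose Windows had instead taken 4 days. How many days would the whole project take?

22

Baseline: Permits→Foundation→RoughPlumb→Finish = 3+2+10+6 = 21 → 21 days.
Windows is off the critical path — its longest chain is 19 days, giving 2 of slack.
Now Excavate→Windows→RoughPlumb→Finish = 2+4+10+6 = 22 is longest, so the finish becomes 22 days.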